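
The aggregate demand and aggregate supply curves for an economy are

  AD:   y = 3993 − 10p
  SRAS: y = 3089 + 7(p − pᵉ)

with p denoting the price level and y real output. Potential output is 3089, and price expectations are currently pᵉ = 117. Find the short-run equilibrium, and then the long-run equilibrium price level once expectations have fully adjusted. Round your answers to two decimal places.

Short run: with pᵉ = 117, SRAS is y = 2270 + 7p. Setting AD = SRAS gives 1723 = 17p, so p = 101.35 and y = 3993 − 10p = 2979.47.
Output 2979.47 is below potential 3089, so over time expected prices fall and SRAS shifts right until y returns to 3089.
Long run: y = 3089 on the AD curve gives 3089 = 3993 − 10p, so p = 90.40.

Short run: p = 101.35, y = 2979.47. Long run: p = 90.40.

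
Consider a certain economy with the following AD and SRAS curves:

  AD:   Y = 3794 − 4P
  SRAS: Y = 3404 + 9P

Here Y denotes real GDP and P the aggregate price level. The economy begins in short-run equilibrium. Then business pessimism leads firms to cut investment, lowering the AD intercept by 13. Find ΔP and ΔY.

This is a negative demand shock: AD shifts left.
New AD: Y = 3781 − 4P.
Set AD = SRAS: 3781 − 4P = 3404 + 9P, so 377 = 13P and P = 29.
Y = 3781 − 4·29 = 3665.
Initially P = 30, Y = 3674, so ΔP = -1 and ΔY = -9.

ΔP = -1, ΔY = -9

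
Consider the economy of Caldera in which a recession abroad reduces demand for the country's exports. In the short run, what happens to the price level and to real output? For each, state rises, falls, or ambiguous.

This is a negative demand shock: AD shifts left.
Moving along the upward-sloping SRAS curve, P falls and Y falls.

Price level: falls; output: falls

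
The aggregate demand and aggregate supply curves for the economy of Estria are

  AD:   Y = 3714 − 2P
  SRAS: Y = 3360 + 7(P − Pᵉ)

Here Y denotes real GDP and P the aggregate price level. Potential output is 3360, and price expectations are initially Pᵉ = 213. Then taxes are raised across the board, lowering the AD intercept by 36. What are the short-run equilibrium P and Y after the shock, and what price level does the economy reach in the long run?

AD shifts left: new AD is Y = 3678 − 2P. With Pᵉ = 213, SRAS is Y = 1869 + 7P.
Short run: 3678 − 2P = 1869 + 7P gives 1809 = 9P, so P = 201 and Y = 3678 − 2·201 = 3276.
Y = 3276 is below potential 3360; expectations adjust and SRAS shifts right until Y = 3360.
Long run: on the new AD curve, 3360 = 3678 − 2P gives P = 159.

Short run: P = 201, Y = 3276. Long run: P = 159.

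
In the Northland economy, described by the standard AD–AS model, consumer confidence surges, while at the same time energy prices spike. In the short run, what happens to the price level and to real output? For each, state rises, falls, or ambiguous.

Price level: rises; output: ambiguous

The first event is a positive demand shock: AD shifts right, which by itself pushes P up and Y up.
The second is an adverse supply shock: SRAS shifts left, which by itself pushes P up and Y down.
Both shocks push P up, so P rises. The two shocks push Y in opposite directions, so the effect on Y is ambiguous.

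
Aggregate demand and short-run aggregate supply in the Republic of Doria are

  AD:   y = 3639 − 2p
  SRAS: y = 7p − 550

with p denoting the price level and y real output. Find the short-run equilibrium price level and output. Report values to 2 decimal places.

p = 465.44, y = 2708.11

Set AD = SRAS: 3639 − 2p = 7p − 550, so 4189 = 9p and p = 465.44.
Substituting into AD, y = 3639 − 2p = 2708.11.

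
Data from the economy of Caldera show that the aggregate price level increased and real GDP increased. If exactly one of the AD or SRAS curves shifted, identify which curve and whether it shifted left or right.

AD shifted right

P rose and Y rose. An AD shift moves P and Y in the same direction; an SRAS shift moves them in opposite directions.
Here P and Y moved in the same direction, so the AD curve shifted.
Since Y rose, AD shifted right.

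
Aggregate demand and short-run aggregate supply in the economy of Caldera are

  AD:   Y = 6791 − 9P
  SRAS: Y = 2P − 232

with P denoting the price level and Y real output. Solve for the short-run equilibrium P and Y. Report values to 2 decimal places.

P = 638.45, Y = 1044.91

Set AD = SRAS: 6791 − 9P = 2P − 232, so 7023 = 11P and P = 638.45.
Substituting into AD, Y = 6791 − 9P = 1044.91.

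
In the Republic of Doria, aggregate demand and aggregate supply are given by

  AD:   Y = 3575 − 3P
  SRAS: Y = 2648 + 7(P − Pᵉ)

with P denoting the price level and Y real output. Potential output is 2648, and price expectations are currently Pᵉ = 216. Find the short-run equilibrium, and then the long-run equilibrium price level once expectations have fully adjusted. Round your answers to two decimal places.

Short run: P = 243.90, Y = 2843.30. Long run: P = 309.00.

Short run: with Pᵉ = 216, SRAS is Y = 1136 + 7P. Setting AD = SRAS gives 2439 = 10P, so P = 243.90 and Y = 3575 − 3P = 2843.30.
Output 2843.30 is above potential 2648, so over time expected prices rise and SRAS shifts left until Y returns to 2648.
Long run: Y = 2648 on the AD curve gives 2648 = 3575 − 3P, so P = 309.00.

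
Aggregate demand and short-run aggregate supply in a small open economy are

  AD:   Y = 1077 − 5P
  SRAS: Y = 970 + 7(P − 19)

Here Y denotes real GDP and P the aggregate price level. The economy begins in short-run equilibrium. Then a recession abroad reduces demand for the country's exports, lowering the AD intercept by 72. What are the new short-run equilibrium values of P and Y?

P = 14, Y = 935

This is a negative demand shock: AD shifts left.
New AD: Y = 1005 − 5P.
SRAS can be written Y = 837 + 7P.
Set AD = SRAS: 1005 − 5P = 837 + 7P, so 168 = 12P and P = 14.
Y = 1005 − 5·14 = 935.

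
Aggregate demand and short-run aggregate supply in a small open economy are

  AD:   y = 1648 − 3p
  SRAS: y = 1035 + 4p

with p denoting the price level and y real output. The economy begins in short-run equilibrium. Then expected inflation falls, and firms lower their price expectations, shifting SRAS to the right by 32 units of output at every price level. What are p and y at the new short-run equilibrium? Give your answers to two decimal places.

p = 83.00, y = 1399.00

This is a positive supply shock: SRAS shifts right.
New SRAS: y = 1067 + 4p.
Set AD = SRAS: 1648 − 3p = 1067 + 4p, so 581 = 7p and p = 83.00.
Substituting into AD, y = 1399.00.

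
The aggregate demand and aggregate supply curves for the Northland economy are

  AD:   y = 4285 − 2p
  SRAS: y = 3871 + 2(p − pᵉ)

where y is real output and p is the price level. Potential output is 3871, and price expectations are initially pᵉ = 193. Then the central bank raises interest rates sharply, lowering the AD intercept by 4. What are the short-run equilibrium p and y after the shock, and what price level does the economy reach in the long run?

AD shifts left: new AD is y = 4281 − 2p. With pᵉ = 193, SRAS is y = 3485 + 2p.
Short run: 4281 − 2p = 3485 + 2p gives 796 = 4p, so p = 199 and y = 4281 − 2·199 = 3883.
y = 3883 is above potential 3871; expectations adjust and SRAS shifts left until y = 3871.
Long run: on the new AD curve, 3871 = 4281 − 2p gives p = 205.

Short run: p = 199, y = 3883. Long run: p = 205.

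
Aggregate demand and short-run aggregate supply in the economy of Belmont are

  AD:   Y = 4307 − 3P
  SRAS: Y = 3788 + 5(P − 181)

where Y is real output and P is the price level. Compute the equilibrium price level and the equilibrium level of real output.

Write SRAS as Y = 3788 + 5P − 905 = 2883 + 5P.
Set AD = SRAS: 4307 − 3P = 2883 + 5P, so 1424 = 8P and P = 178.
Then Y = 4307 − 3·178 = 3773.

P = 178, Y = 3773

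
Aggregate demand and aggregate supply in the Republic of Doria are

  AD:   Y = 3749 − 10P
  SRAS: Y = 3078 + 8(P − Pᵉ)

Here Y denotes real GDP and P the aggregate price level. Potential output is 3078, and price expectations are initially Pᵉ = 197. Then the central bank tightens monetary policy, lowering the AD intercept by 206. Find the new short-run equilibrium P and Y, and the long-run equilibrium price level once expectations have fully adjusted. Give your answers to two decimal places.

AD shifts left: new AD is Y = 3543 − 10P. With Pᵉ = 197, SRAS is Y = 1502 + 8P.
Short run: 3543 − 10P = 1502 + 8P gives 2041 = 18P, so P = 113.39 and Y = 3543 − 10P = 2409.11.
Y = 2409.11 is below potential 3078; expectations adjust and SRAS shifts right until Y = 3078.
Long run: on the new AD curve, 3078 = 3543 − 10P gives P = 46.50.

Short run: P = 113.39, Y = 2409.11. Long run: P = 46.50.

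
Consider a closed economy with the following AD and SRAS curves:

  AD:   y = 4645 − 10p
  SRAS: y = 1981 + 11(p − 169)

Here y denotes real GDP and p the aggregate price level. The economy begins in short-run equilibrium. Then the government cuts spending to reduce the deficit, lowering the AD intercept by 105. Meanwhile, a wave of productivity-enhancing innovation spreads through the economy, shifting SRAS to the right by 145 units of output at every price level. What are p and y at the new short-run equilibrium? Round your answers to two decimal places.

p = 203.48, y = 2505.24

After both shocks: AD is y = 4540 − 10p and SRAS is y = 267 + 11p.
Setting them equal: 4273 = 21p, so p = 203.48.
Substituting into AD, y = 2505.24.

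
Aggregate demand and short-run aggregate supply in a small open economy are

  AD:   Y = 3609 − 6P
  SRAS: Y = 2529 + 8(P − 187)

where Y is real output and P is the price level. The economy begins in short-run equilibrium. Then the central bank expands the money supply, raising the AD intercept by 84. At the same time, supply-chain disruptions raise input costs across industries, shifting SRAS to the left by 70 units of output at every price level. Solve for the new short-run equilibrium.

After both shocks: AD is Y = 3693 − 6P and SRAS is Y = 963 + 8P.
Setting them equal: 2730 = 14P, so P = 195.
Y = 3693 − 6·195 = 2523.

P = 195, Y = 2523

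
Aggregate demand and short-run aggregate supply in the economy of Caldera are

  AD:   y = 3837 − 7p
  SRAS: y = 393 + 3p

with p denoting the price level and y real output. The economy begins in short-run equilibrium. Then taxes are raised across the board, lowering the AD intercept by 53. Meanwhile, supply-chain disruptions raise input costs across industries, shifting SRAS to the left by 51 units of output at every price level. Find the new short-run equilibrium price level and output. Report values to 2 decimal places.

After both shocks: AD is y = 3784 − 7p and SRAS is y = 342 + 3p.
Setting them equal: 3442 = 10p, so p = 344.20.
Substituting into AD, y = 1374.60.

p = 344.20, y = 1374.60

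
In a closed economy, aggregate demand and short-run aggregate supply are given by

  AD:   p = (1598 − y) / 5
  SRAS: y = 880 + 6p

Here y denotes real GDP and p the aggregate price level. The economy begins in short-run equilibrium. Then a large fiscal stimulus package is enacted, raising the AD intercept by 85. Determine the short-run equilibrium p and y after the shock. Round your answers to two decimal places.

This is a positive demand shock: AD shifts right.
New AD: y = 1683 − 5p.
Set AD = SRAS: 1683 − 5p = 880 + 6p, so 803 = 11p and p = 73.00.
Substituting into AD, y = 1318.00.

p = 73.00, y = 1318.00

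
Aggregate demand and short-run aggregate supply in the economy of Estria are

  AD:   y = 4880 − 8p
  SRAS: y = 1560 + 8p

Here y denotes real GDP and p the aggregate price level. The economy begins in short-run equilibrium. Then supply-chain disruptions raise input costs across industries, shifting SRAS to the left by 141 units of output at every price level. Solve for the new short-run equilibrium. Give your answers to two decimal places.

This is a negative supply shock: SRAS shifts left.
New SRAS: y = 1419 + 8p.
Set AD = SRAS: 4880 − 8p = 1419 + 8p, so 3461 = 16p and p = 216.31.
Substituting into AD, y = 3149.50.

p = 216.31, y = 3149.50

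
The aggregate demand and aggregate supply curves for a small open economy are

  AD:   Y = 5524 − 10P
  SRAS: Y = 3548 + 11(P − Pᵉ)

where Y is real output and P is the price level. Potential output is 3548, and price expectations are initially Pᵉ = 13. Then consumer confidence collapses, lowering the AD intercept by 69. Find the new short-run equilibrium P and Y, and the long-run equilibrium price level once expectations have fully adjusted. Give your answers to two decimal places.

Short run: P = 97.62, Y = 4478.81. Long run: P = 190.70.

AD shifts left: new AD is Y = 5455 − 10P. With Pᵉ = 13, SRAS is Y = 3405 + 11P.
Short run: 5455 − 10P = 3405 + 11P gives 2050 = 21P, so P = 97.62 and Y = 5455 − 10P = 4478.81.
Y = 4478.81 is above potential 3548; expectations adjust and SRAS shifts left until Y = 3548.
Long run: on the new AD curve, 3548 = 5455 − 10P gives P = 190.70.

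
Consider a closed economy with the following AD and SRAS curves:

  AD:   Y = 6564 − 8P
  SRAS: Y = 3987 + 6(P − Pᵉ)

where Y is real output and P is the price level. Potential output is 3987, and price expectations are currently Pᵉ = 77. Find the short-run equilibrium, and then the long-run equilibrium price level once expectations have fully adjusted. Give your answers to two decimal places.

Short run: P = 217.07, Y = 4827.43. Long run: P = 322.13.

Short run: with Pᵉ = 77, SRAS is Y = 3525 + 6P. Setting AD = SRAS gives 3039 = 14P, so P = 217.07 and Y = 6564 − 8P = 4827.43.
Output 4827.43 is above potential 3987, so over time expected prices rise and SRAS shifts left until Y returns to 3987.
Long run: Y = 3987 on the AD curve gives 3987 = 6564 − 8P, so P = 322.13.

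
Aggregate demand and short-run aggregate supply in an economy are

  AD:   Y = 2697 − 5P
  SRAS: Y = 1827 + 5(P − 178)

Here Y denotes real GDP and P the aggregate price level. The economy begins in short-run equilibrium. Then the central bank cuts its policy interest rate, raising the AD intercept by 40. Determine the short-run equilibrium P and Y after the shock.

This is a positive demand shock: AD shifts right.
New AD: Y = 2737 − 5P.
SRAS can be written Y = 937 + 5P.
Set AD = SRAS: 2737 − 5P = 937 + 5P, so 1800 = 10P and P = 180.
Y = 2737 − 5·180 = 1837.

P = 180, Y = 1837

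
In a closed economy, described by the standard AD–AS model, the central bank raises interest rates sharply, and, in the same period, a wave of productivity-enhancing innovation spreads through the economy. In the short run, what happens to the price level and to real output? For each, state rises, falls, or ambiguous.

Price level: falls; output: ambiguous

The first event is a negative demand shock: AD shifts left, which by itself pushes P down and Y down.
The second is a favourable supply shock: SRAS shifts right, which by itself pushes P down and Y up.
Both shocks push P down, so P falls. The two shocks push Y in opposite directions, so the effect on Y is ambiguous.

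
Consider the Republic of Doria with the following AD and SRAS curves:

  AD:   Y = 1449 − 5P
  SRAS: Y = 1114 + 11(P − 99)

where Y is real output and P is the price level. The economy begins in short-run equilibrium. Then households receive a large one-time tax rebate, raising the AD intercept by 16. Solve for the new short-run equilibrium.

This is a positive demand shock: AD shifts right.
New AD: Y = 1465 − 5P.
SRAS can be written Y = 25 + 11P.
Set AD = SRAS: 1465 − 5P = 25 + 11P, so 1440 = 16P and P = 90.
Y = 1465 − 5·90 = 1015.

P = 90, Y = 1015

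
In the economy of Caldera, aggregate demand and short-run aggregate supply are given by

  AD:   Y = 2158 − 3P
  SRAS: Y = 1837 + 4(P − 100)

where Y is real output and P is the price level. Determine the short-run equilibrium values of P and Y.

Write SRAS as Y = 1837 + 4P − 400 = 1437 + 4P.
Set AD = SRAS: 2158 − 3P = 1437 + 4P, so 721 = 7P and P = 103.
Then Y = 2158 − 3·103 = 1849.

P = 103, Y = 1849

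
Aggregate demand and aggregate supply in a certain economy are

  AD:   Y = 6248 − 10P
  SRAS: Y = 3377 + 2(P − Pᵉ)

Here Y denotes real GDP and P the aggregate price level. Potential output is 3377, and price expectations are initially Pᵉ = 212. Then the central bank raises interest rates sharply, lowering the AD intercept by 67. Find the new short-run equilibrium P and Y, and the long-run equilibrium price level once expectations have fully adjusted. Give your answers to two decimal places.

Short run: P = 269.00, Y = 3491.00. Long run: P = 280.40.

AD shifts left: new AD is Y = 6181 − 10P. With Pᵉ = 212, SRAS is Y = 2953 + 2P.
Short run: 6181 − 10P = 2953 + 2P gives 3228 = 12P, so P = 269.00 and Y = 6181 − 10P = 3491.00.
Y = 3491.00 is above potential 3377; expectations adjust and SRAS shifts left until Y = 3377.
Long run: on the new AD curve, 3377 = 6181 − 10P gives P = 280.40.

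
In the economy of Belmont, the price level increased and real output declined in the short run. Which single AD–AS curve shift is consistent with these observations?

P rose and Y fell. An AD shift moves P and Y in the same direction; an SRAS shift moves them in opposite directions.
Here P and Y moved in opposite directions, so the SRAS curve shifted.
Since Y fell, SRAS shifted left.

SRAS shifted left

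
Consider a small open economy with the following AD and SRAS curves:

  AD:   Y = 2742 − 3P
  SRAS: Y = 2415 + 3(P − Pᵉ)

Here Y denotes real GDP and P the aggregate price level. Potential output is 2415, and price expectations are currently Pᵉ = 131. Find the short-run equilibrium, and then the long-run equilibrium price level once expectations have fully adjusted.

Short run: P = 120, Y = 2382. Long run: P = 109.

Short run: with Pᵉ = 131, SRAS is Y = 2022 + 3P. Setting AD = SRAS gives 720 = 6P, so P = 120 and Y = 2742 − 3·120 = 2382.
Output 2382 is below potential 2415, so over time expected prices fall and SRAS shifts right until Y returns to 2415.
Long run: Y = 2415 on the AD curve gives 2415 = 2742 − 3P, so P = 109.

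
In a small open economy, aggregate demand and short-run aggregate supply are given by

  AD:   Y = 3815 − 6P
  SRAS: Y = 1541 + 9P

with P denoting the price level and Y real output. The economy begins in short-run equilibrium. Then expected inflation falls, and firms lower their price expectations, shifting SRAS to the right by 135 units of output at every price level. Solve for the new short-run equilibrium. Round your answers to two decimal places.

P = 142.60, Y = 2959.40

This is a positive supply shock: SRAS shifts right.
New SRAS: Y = 1676 + 9P.
Set AD = SRAS: 3815 − 6P = 1676 + 9P, so 2139 = 15P and P = 142.60.
Substituting into AD, Y = 2959.40.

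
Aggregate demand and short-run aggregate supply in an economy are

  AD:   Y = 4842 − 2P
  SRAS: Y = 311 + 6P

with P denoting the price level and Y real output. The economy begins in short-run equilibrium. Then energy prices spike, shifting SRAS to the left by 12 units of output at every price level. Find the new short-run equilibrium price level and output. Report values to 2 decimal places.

This is a negative supply shock: SRAS shifts left.
New SRAS: Y = 299 + 6P.
Set AD = SRAS: 4842 − 2P = 299 + 6P, so 4543 = 8P and P = 567.88.
Substituting into AD, Y = 3706.25.

P = 567.88, Y = 3706.25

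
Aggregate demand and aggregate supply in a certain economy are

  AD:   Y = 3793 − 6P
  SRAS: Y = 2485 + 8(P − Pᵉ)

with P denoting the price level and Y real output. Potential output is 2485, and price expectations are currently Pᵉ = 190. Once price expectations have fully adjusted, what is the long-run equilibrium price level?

Long-run P = 218

Short run: with Pᵉ = 190, SRAS is Y = 965 + 8P. Setting AD = SRAS gives 2828 = 14P, so P = 202 and Y = 3793 − 6·202 = 2581.
Output 2581 is above potential 2485, so over time expected prices rise and SRAS shifts left until Y returns to 2485.
Long run: Y = 2485 on the AD curve gives 2485 = 3793 − 6P, so P = 218.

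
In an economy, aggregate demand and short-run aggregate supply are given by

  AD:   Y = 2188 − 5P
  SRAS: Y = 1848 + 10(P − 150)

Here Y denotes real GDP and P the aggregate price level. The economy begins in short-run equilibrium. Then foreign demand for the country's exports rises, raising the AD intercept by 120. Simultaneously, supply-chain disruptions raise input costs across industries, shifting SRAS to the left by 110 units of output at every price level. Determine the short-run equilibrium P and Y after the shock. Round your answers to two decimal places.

P = 138.00, Y = 1618.00

After both shocks: AD is Y = 2308 − 5P and SRAS is Y = 238 + 10P.
Setting them equal: 2070 = 15P, so P = 138.00.
Substituting into AD, Y = 1618.00.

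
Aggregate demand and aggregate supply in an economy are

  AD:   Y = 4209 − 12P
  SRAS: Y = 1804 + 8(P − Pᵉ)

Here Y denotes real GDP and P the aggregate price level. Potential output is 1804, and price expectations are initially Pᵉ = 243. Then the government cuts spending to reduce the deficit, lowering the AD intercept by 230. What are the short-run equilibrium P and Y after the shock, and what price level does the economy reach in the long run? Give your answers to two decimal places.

AD shifts left: new AD is Y = 3979 − 12P. With Pᵉ = 243, SRAS is Y = 8P − 140.
Short run: 3979 − 12P = 8P − 140 gives 4119 = 20P, so P = 205.95 and Y = 3979 − 12P = 1507.60.
Y = 1507.60 is below potential 1804; expectations adjust and SRAS shifts right until Y = 1804.
Long run: on the new AD curve, 1804 = 3979 − 12P gives P = 181.25.

Short run: P = 205.95, Y = 1507.60. Long run: P = 181.25.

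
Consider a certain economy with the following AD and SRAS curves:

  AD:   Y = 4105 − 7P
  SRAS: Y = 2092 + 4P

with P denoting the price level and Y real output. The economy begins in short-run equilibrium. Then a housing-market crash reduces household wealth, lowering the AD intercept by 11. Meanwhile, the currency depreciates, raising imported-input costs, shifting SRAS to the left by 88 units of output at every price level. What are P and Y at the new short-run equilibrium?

After both shocks: AD is Y = 4094 − 7P and SRAS is Y = 2004 + 4P.
Setting them equal: 2090 = 11P, so P = 190.
Y = 4094 − 7·190 = 2764.

P = 190, Y = 2764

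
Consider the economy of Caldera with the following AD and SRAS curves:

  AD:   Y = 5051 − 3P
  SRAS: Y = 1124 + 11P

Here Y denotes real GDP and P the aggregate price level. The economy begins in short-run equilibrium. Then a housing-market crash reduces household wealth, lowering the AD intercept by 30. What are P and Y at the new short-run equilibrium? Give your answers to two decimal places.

P = 278.36, Y = 4185.93

This is a negative demand shock: AD shifts left.
New AD: Y = 5021 − 3P.
Set AD = SRAS: 5021 − 3P = 1124 + 11P, so 3897 = 14P and P = 278.36.
Substituting into AD, Y = 4185.93.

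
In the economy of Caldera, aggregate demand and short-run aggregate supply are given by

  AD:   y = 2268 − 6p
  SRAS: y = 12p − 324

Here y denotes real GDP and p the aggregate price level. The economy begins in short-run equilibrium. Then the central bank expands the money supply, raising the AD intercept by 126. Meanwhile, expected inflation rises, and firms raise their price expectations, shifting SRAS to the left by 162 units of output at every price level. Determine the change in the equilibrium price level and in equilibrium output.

After both shocks: AD is y = 2394 − 6p and SRAS is y = 12p − 486.
Setting them equal: 2880 = 18p, so p = 160.
y = 2394 − 6·160 = 1434.
Initially p = 144, y = 1404, so Δp = +16 and Δy = +30.

Δp = +16, Δy = +30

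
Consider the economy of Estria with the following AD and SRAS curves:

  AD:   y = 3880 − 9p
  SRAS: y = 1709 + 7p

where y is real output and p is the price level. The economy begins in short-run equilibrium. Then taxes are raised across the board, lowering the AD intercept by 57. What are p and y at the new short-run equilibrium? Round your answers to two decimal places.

This is a negative demand shock: AD shifts left.
New AD: y = 3823 − 9p.
Set AD = SRAS: 3823 − 9p = 1709 + 7p, so 2114 = 16p and p = 132.13.
Substituting into AD, y = 2633.88.

p = 132.13, y = 2633.88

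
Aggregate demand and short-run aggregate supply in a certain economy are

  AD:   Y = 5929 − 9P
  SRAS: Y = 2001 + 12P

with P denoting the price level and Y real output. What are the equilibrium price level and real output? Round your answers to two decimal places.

P = 187.05, Y = 4245.57

Set AD = SRAS: 5929 − 9P = 2001 + 12P, so 3928 = 21P and P = 187.05.
Substituting into AD, Y = 5929 − 9P = 4245.57.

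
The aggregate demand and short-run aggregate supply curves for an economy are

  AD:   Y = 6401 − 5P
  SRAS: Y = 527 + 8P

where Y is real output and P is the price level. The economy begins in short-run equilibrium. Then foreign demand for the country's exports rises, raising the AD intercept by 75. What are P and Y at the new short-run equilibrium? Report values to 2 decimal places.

This is a positive demand shock: AD shifts right.
New AD: Y = 6476 − 5P.
Set AD = SRAS: 6476 − 5P = 527 + 8P, so 5949 = 13P and P = 457.62.
Substituting into AD, Y = 4187.92.

P = 457.62, Y = 4187.92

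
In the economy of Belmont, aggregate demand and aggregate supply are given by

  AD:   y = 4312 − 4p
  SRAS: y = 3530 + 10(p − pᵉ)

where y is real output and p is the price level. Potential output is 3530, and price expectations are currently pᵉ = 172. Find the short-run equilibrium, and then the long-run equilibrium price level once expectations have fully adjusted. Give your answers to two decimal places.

Short run: p = 178.71, y = 3597.14. Long run: p = 195.50.

Short run: with pᵉ = 172, SRAS is y = 1810 + 10p. Setting AD = SRAS gives 2502 = 14p, so p = 178.71 and y = 4312 − 4p = 3597.14.
Output 3597.14 is above potential 3530, so over time expected prices rise and SRAS shifts left until y returns to 3530.
Long run: y = 3530 on the AD curve gives 3530 = 4312 − 4p, so p = 195.50.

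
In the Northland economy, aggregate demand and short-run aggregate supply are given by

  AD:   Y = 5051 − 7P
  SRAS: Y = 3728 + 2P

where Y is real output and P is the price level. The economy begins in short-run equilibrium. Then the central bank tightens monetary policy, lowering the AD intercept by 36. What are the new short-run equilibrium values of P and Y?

P = 143, Y = 4014

This is a negative demand shock: AD shifts left.
New AD: Y = 5015 − 7P.
Set AD = SRAS: 5015 − 7P = 3728 + 2P, so 1287 = 9P and P = 143.
Y = 5015 − 7·143 = 4014.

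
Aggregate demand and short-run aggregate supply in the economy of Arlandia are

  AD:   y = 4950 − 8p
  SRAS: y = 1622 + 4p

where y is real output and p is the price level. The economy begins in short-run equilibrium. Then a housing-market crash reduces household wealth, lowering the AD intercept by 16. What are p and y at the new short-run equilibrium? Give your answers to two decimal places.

This is a negative demand shock: AD shifts left.
New AD: y = 4934 − 8p.
Set AD = SRAS: 4934 − 8p = 1622 + 4p, so 3312 = 12p and p = 276.00.
Substituting into AD, y = 2726.00.

p = 276.00, y = 2726.00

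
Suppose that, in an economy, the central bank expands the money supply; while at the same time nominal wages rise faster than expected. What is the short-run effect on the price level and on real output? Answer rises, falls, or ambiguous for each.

The first event is a positive demand shock: AD shifts right, which by itself pushes P up and Y up.
The second is an adverse supply shock: SRAS shifts left, which by itself pushes P up and Y down.
Both shocks push P up, so P rises. The two shocks push Y in opposite directions, so the effect on Y is ambiguous.

Price level: rises; output: ambiguous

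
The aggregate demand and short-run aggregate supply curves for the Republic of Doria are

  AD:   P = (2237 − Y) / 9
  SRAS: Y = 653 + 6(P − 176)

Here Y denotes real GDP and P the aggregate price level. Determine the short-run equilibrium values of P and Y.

Write SRAS as Y = 653 + 6P − 1056 = 6P − 403.
Rearrange AD to Y = 2237 − 9P.
Set AD = SRAS: 2237 − 9P = 6P − 403, so 2640 = 15P and P = 176.
Then Y = 2237 − 9·176 = 653.

P = 176, Y = 653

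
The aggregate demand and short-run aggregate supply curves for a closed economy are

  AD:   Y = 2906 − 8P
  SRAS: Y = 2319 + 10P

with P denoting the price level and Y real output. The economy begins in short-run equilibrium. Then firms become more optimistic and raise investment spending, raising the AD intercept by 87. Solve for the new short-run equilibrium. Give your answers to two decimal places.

P = 37.44, Y = 2693.44

This is a positive demand shock: AD shifts right.
New AD: Y = 2993 − 8P.
Set AD = SRAS: 2993 − 8P = 2319 + 10P, so 674 = 18P and P = 37.44.
Substituting into AD, Y = 2693.44.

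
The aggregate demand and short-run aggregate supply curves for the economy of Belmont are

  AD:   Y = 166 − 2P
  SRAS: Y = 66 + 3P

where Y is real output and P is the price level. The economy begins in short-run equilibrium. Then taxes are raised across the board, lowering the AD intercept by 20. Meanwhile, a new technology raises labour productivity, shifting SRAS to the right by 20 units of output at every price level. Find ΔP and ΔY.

ΔP = -8, ΔY = -4

After both shocks: AD is Y = 146 − 2P and SRAS is Y = 86 + 3P.
Setting them equal: 60 = 5P, so P = 12.
Y = 146 − 2·12 = 122.
Initially P = 20, Y = 126, so ΔP = -8 and ΔY = -4.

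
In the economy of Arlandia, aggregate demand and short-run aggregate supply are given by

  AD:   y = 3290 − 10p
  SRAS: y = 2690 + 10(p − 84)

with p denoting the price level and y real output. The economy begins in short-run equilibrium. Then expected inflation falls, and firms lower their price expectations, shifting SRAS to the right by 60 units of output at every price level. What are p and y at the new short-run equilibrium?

This is a positive supply shock: SRAS shifts right.
New SRAS: y = 1910 + 10p.
Set AD = SRAS: 3290 − 10p = 1910 + 10p, so 1380 = 20p and p = 69.
y = 3290 − 10·69 = 2600.

p = 69, y = 2600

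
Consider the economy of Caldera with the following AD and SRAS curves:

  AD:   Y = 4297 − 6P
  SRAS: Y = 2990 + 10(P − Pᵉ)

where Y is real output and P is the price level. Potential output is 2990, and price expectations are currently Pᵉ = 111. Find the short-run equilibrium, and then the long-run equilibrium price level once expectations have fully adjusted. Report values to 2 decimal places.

Short run: with Pᵉ = 111, SRAS is Y = 1880 + 10P. Setting AD = SRAS gives 2417 = 16P, so P = 151.06 and Y = 4297 − 6P = 3390.63.
Output 3390.63 is above potential 2990, so over time expected prices rise and SRAS shifts left until Y returns to 2990.
Long run: Y = 2990 on the AD curve gives 2990 = 4297 − 6P, so P = 217.83.

Short run: P = 151.06, Y = 3390.63. Long run: P = 217.83.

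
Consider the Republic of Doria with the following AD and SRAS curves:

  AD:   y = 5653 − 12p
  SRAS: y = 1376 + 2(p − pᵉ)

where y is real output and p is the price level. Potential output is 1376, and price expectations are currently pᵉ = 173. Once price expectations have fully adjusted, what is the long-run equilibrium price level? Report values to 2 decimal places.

Long-run p = 356.42

Short run: with pᵉ = 173, SRAS is y = 1030 + 2p. Setting AD = SRAS gives 4623 = 14p, so p = 330.21 and y = 5653 − 12p = 1690.43.
Output 1690.43 is above potential 1376, so over time expected prices rise and SRAS shifts left until y returns to 1376.
Long run: y = 1376 on the AD curve gives 1376 = 5653 − 12p, so p = 356.42.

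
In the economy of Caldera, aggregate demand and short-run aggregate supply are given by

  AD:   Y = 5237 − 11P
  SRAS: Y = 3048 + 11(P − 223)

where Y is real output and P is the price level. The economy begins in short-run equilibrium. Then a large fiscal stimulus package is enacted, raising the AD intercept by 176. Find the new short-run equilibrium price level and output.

P = 219, Y = 3004

This is a positive demand shock: AD shifts right.
New AD: Y = 5413 − 11P.
SRAS can be written Y = 595 + 11P.
Set AD = SRAS: 5413 − 11P = 595 + 11P, so 4818 = 22P and P = 219.
Y = 5413 − 11·219 = 3004.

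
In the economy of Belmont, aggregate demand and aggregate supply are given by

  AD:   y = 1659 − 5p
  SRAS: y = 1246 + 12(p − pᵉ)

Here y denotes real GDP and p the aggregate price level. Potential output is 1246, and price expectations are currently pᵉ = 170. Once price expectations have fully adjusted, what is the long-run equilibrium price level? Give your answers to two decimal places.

Long-run p = 82.60

Short run: with pᵉ = 170, SRAS is y = 12p − 794. Setting AD = SRAS gives 2453 = 17p, so p = 144.29 and y = 1659 − 5p = 937.53.
Output 937.53 is below potential 1246, so over time expected prices fall and SRAS shifts right until y returns to 1246.
Long run: y = 1246 on the AD curve gives 1246 = 1659 − 5p, so p = 82.60.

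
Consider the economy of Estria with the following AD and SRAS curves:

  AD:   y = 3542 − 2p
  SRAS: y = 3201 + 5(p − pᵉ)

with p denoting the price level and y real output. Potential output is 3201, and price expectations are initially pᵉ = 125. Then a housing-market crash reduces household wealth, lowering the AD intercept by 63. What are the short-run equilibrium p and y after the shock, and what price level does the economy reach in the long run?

AD shifts left: new AD is y = 3479 − 2p. With pᵉ = 125, SRAS is y = 2576 + 5p.
Short run: 3479 − 2p = 2576 + 5p gives 903 = 7p, so p = 129 and y = 3479 − 2·129 = 3221.
y = 3221 is above potential 3201; expectations adjust and SRAS shifts left until y = 3201.
Long run: on the new AD curve, 3201 = 3479 − 2p gives p = 139.

Short run: p = 129, y = 3221. Long run: p = 139.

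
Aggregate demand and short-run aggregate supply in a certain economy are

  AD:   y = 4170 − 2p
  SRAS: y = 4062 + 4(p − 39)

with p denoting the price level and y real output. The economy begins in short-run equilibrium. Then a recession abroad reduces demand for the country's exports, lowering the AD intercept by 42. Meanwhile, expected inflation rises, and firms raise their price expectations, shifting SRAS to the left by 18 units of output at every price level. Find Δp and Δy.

After both shocks: AD is y = 4128 − 2p and SRAS is y = 3888 + 4p.
Setting them equal: 240 = 6p, so p = 40.
y = 4128 − 2·40 = 4048.
Initially p = 44, y = 4082, so Δp = -4 and Δy = -34.

Δp = -4, Δy = -34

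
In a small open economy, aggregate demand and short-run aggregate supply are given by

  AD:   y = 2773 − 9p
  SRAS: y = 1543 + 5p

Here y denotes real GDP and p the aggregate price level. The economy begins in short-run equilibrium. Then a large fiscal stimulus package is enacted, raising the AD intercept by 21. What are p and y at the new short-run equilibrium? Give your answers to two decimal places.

This is a positive demand shock: AD shifts right.
New AD: y = 2794 − 9p.
Set AD = SRAS: 2794 − 9p = 1543 + 5p, so 1251 = 14p and p = 89.36.
Substituting into AD, y = 1989.79.

p = 89.36, y = 1989.79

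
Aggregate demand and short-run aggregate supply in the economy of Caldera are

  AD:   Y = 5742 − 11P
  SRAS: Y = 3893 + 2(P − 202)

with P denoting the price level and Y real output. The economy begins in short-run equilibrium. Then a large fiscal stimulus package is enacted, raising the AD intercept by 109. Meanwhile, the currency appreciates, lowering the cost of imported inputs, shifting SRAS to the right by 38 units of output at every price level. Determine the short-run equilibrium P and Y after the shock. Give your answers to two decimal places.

P = 178.77, Y = 3884.54

After both shocks: AD is Y = 5851 − 11P and SRAS is Y = 3527 + 2P.
Setting them equal: 2324 = 13P, so P = 178.77.
Substituting into AD, Y = 3884.54.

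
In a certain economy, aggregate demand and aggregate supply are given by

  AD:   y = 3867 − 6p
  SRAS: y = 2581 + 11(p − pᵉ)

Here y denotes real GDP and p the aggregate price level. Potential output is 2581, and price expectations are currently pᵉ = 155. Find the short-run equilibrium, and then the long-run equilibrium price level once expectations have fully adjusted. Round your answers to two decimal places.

Short run: p = 175.94, y = 2811.35. Long run: p = 214.33.

Short run: with pᵉ = 155, SRAS is y = 876 + 11p. Setting AD = SRAS gives 2991 = 17p, so p = 175.94 and y = 3867 − 6p = 2811.35.
Output 2811.35 is above potential 2581, so over time expected prices rise and SRAS shifts left until y returns to 2581.
Long run: y = 2581 on the AD curve gives 2581 = 3867 − 6p, so p = 214.33.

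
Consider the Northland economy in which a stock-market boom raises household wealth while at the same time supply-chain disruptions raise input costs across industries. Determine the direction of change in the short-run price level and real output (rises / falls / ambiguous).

Price level: rises; output: ambiguous

The first event is a positive demand shock: AD shifts right, which by itself pushes P up and Y up.
The second is an adverse supply shock: SRAS shifts left, which by itself pushes P up and Y down.
Both shocks push P up, so P rises. The two shocks push Y in opposite directions, so the effect on Y is ambiguous.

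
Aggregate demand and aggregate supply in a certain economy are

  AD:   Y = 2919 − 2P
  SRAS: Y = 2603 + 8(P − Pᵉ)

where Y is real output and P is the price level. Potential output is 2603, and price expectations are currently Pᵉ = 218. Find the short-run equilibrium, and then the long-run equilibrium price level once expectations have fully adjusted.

Short run: P = 206, Y = 2507. Long run: P = 158.

Short run: with Pᵉ = 218, SRAS is Y = 859 + 8P. Setting AD = SRAS gives 2060 = 10P, so P = 206 and Y = 2919 − 2·206 = 2507.
Output 2507 is below potential 2603, so over time expected prices fall and SRAS shifts right until Y returns to 2603.
Long run: Y = 2603 on the AD curve gives 2603 = 2919 − 2P, so P = 158.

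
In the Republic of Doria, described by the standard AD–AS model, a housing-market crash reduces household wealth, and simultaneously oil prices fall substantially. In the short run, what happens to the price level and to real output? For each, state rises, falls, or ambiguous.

The first event is a negative demand shock: AD shifts left, which by itself pushes P down and Y down.
The second is a favourable supply shock: SRAS shifts right, which by itself pushes P down and Y up.
Both shocks push P down, so P falls. The two shocks push Y in opposite directions, so the effect on Y is ambiguous.

Price level: falls; output: ambiguous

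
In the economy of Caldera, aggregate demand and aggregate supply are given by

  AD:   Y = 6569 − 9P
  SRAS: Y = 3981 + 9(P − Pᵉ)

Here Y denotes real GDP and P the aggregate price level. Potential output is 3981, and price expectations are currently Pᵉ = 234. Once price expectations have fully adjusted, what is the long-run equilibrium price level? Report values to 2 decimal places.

Short run: with Pᵉ = 234, SRAS is Y = 1875 + 9P. Setting AD = SRAS gives 4694 = 18P, so P = 260.78 and Y = 6569 − 9P = 4222.00.
Output 4222.00 is above potential 3981, so over time expected prices rise and SRAS shifts left until Y returns to 3981.
Long run: Y = 3981 on the AD curve gives 3981 = 6569 − 9P, so P = 287.56.

Long-run P = 287.56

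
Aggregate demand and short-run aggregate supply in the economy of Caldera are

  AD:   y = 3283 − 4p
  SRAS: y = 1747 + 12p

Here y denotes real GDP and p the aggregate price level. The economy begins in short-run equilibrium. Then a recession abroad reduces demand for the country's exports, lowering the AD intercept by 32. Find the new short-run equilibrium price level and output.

This is a negative demand shock: AD shifts left.
New AD: y = 3251 − 4p.
Set AD = SRAS: 3251 − 4p = 1747 + 12p, so 1504 = 16p and p = 94.
y = 3251 − 4·94 = 2875.

p = 94, y = 2875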